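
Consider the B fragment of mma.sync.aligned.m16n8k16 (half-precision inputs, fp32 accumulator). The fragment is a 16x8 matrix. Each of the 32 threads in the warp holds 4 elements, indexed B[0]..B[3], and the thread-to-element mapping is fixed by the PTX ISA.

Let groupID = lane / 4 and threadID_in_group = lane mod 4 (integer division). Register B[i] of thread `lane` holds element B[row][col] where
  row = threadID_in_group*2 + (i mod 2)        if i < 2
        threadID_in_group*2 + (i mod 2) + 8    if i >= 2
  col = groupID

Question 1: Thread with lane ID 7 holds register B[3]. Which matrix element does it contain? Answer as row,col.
15,1

lane 7=>7/4=1, 7 mod 4=3
i=3  r:2·3+1+8=>15  c:1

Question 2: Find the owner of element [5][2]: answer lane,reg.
c=2→G=2  r=5→rhi=0,T=2,p=1
L=2*4+2=10  i=0*2+1=1

10,1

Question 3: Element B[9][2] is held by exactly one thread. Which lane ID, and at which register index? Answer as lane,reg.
8,3

c=2->g=2  r=9->rb=1,t=0,b0=1
L=2*4+0=8  i=1*2+1=3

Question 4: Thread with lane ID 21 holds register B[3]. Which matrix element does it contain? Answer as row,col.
lane 21: gid=5 (21/4), tid=1 (21%4)
i=3: r=1*2+1+8=11, c=gid=5

11,5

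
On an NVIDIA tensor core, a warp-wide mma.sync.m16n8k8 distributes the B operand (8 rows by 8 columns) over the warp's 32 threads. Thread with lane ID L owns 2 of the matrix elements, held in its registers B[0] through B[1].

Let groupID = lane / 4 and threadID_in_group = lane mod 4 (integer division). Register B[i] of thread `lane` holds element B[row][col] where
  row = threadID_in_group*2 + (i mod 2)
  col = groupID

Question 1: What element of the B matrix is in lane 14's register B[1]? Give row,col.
14: gr=3,th=2
[1] (2*2+1,3) = (5,3)

5,3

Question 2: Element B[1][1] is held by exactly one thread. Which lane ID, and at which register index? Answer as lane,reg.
4,1

c=1→G=1  r=1→T=0,p=1
L=1*4+0=4  i=1=1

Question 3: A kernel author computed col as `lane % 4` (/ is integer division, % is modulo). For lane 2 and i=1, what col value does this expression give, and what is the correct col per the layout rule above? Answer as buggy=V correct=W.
`lane % 4`[2,1]=>2
L=2=>grp=2>>2=0, tig=2&3=2
[1]=>row 2·2+1=5  col grp=0
col: 2 vs 0

buggy=2 correct=0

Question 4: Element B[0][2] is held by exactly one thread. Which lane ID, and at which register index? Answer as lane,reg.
8,0

c: 2->gid=2  r: 0->tid=0,i&1=0
L=2*4+0=8  i=0=0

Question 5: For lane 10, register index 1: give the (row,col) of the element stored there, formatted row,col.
lane 10⇒10/4=2, 10 mod 4=2
i=1  r:2·2+1⇒5  c:2

5,2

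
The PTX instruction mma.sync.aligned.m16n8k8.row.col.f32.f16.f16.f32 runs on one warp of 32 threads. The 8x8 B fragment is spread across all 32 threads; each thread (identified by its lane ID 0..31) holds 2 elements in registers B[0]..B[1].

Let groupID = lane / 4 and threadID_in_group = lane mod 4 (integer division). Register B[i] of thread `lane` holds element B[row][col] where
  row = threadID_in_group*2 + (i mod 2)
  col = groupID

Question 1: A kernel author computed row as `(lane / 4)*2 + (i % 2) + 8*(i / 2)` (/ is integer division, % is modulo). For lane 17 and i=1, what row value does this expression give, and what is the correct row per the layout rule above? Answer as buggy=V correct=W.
buggy=9 correct=3

`(lane / 4)*2 + (i % 2) + 8*(i / 2)`[17,1]→9
lane 17→17/4=4, 17 mod 4=1
i=1  r:2·1+1→3  c:4
row: 9 vs 3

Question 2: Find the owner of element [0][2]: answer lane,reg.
c: 2->gid=2  r: 0->tid=0,i&1=0
L=2*4+0=8  i=0=0

8,0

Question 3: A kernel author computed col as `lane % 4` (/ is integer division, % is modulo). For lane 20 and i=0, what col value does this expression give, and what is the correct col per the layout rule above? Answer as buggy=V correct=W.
`lane % 4`[20,0]⇒0
lane 20⇒20/4=5, 20 mod 4=0
i=0  r:2·0+0⇒0  c:5
col: 0 vs 5

buggy=0 correct=5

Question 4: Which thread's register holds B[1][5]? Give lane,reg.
20,1

c:5=>grp=5  r:1=>tig=0,lo=1
L=5*4+0=20  i=1=1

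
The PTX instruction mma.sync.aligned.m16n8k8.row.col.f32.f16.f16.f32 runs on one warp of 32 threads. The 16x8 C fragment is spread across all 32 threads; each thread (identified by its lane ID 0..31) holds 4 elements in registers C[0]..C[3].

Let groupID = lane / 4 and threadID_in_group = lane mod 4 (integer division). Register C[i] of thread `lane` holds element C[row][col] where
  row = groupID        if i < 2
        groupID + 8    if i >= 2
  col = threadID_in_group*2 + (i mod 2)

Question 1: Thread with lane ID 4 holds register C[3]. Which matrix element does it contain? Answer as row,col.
9,1

L=4⇒gr=4>>2=1, th=4&3=0
[3]⇒row 1+8=9  col 0·2+1=1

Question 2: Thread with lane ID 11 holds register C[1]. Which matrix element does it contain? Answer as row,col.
11: gr=2,th=3
[1] (2+0,3*2+1) = (2,7)

2,7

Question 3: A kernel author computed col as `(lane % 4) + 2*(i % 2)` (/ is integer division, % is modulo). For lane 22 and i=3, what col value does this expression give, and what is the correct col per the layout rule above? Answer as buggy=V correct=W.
`(lane % 4) + 2*(i % 2)`[22,3]->4
lane 22->22/4=5, 22 mod 4=2
i=3  r:5+8->13  c:2·2+1->5
col: 4 vs 5

buggy=4 correct=5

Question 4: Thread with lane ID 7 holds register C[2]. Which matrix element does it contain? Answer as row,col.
9,6

7: g=1,t=3
[2] (1+8,3*2+0) = (9,6)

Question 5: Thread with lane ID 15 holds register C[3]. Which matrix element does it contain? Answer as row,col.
lane 15->15/4=3, 15 mod 4=3
i=3  r:3+8->11  c:2·3+1->7

11,7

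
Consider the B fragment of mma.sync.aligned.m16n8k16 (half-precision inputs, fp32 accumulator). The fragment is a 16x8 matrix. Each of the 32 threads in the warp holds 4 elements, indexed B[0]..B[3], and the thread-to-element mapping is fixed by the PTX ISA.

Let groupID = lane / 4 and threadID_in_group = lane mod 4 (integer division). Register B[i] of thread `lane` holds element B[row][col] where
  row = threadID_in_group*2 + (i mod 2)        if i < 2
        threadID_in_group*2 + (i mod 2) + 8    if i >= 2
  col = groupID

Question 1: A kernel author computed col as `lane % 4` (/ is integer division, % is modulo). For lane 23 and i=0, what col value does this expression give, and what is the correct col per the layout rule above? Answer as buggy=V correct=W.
`lane % 4`[23,0]→3
lane 23→23/4=5, 23 mod 4=3
i=0  r:2·3+0+0→6  c:5
col: 3 vs 5

buggy=3 correct=5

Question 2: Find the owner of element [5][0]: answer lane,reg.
2,1

c: 0->gid=0  r: 5->r8=0,tid=2,i&1=1
L=0*4+2=2  i=0*2+1=1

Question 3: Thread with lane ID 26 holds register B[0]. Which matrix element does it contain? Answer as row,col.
4,6

26: G=6,T=2
[0] (2*2+0+0,6) = (4,6)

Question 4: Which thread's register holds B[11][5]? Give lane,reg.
c=5⇒gr=5  r=11⇒Rb=1,th=1,odd=1
L=5*4+1=21  i=1*2+1=3

21,3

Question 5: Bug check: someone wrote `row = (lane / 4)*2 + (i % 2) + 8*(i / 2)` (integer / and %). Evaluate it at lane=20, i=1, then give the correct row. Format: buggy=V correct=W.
buggy=11 correct=1

`(lane / 4)*2 + (i % 2) + 8*(i / 2)`[20,1]⇒11
L=20⇒gr=20>>2=5, th=20&3=0
[1]⇒row 0·2+1+0=1  col gr=5
row: 11 vs 1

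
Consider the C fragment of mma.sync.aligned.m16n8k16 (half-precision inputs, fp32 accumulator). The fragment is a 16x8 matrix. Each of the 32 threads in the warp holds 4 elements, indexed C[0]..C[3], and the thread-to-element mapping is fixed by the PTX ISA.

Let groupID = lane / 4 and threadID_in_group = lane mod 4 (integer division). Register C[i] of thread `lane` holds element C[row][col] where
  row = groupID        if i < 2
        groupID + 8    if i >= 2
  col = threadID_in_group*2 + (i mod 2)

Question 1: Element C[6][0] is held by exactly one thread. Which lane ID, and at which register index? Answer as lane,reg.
24,0

r=6->g=6,rb=0  c=0->t=0,b0=0
L=6*4+0=24  i=0*2+0=0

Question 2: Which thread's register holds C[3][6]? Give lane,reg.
r:3=>grp=3,rB=0  c:6=>tig=3,lo=0
L=3*4+3=15  i=0*2+0=0

15,0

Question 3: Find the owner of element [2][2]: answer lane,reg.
r: 2->gid=2,r8=0  c: 2->tid=1,i&1=0
L=2*4+1=9  i=0*2+0=0

9,0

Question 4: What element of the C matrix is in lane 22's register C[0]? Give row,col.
5,4

lane 22→22/4=5, 22 mod 4=2
i=0  r:5+0→5  c:2·2+0→4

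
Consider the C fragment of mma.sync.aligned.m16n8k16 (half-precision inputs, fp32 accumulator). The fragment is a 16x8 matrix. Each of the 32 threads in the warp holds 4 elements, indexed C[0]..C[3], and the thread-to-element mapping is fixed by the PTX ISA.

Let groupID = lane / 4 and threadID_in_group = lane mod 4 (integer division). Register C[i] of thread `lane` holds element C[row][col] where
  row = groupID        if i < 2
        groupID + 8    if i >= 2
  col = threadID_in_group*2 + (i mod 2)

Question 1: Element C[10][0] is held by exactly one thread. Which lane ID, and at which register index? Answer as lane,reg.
8,2

r=10->g=2,rb=1  c=0->t=0,b0=0
L=2*4+0=8  i=1*2+0=2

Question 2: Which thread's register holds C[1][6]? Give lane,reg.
r:1=>grp=1,rB=0  c:6=>tig=3,lo=0
L=1*4+3=7  i=0*2+0=0

7,0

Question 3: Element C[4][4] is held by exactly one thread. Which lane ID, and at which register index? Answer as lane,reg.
18,0

r=4->g=4,rb=0  c=4->t=2,b0=0
L=4*4+2=18  i=0*2+0=0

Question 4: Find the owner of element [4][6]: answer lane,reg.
r:4=>grp=4,rB=0  c:6=>tig=3,lo=0
L=4*4+3=19  i=0*2+0=0

19,0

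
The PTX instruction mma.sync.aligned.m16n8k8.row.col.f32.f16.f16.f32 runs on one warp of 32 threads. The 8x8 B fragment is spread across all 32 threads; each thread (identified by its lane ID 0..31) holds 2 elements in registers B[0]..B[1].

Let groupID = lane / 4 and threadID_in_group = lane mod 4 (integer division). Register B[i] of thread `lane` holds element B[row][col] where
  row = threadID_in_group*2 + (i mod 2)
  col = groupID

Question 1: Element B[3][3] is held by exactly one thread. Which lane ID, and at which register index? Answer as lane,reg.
13,1

c=3->g=3  r=3->t=1,b0=1
L=3*4+1=13  i=1=1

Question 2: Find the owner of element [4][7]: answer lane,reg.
c=7->g=7  r=4->t=2,b0=0
L=7*4+2=30  i=0=0

30,0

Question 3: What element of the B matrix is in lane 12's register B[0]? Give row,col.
lane 12->12/4=3, 12 mod 4=0
i=0  r:2·0+0->0  c:3

0,3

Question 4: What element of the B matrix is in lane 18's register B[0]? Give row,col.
lane 18->18/4=4, 18 mod 4=2
i=0  r:2·2+0->4  c:4

4,4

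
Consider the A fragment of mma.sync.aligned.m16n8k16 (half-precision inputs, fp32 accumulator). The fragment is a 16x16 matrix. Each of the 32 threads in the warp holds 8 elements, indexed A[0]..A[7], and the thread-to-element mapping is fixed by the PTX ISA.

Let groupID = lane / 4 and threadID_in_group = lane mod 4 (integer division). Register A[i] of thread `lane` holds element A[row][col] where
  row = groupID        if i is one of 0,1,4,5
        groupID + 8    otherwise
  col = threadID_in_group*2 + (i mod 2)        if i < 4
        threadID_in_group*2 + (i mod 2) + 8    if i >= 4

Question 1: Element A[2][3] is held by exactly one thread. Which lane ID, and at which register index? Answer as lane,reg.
9,1

r=2⇒gr=2,Rb=0  c=3⇒Cb=0,th=1,odd=1
L=2*4+1=9  i=0*4+0*2+1=1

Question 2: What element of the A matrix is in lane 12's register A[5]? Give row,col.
lane 12: G=3 (12/4), T=0 (12%4)
i=5: r=3+0=3, c=0*2+1+8=9

3,9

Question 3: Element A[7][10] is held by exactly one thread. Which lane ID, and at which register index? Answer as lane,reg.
29,4

r=7→G=7,rhi=0  c=10→chi=1,T=1,p=0
L=7*4+1=29  i=1*4+0*2+0=4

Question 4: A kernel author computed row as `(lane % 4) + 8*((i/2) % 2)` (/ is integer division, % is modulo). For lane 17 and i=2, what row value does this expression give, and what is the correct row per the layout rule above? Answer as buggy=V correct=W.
buggy=9 correct=12

`(lane % 4) + 8*((i/2) % 2)`[17,2]→9
lane 17: G=4 (17/4), T=1 (17%4)
i=2: r=4+8=12, c=1*2+0+0=2
row: 9 vs 12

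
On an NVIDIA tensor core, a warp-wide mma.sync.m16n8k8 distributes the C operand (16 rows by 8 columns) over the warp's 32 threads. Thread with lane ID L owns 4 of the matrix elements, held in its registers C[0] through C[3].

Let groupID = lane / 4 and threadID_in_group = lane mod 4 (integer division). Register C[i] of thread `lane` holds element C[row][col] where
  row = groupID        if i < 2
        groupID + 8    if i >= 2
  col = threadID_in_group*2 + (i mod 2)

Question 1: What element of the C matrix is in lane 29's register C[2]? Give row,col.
29: gid=7,tid=1
[2] (7+8,1*2+0) = (15,2)

15,2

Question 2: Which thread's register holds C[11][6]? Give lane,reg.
r:11=>grp=3,rB=1  c:6=>tig=3,lo=0
L=3*4+3=15  i=1*2+0=2

15,2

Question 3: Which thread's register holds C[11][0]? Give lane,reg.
12,2

r=11->g=3,rb=1  c=0->t=0,b0=0
L=3*4+0=12  i=1*2+0=2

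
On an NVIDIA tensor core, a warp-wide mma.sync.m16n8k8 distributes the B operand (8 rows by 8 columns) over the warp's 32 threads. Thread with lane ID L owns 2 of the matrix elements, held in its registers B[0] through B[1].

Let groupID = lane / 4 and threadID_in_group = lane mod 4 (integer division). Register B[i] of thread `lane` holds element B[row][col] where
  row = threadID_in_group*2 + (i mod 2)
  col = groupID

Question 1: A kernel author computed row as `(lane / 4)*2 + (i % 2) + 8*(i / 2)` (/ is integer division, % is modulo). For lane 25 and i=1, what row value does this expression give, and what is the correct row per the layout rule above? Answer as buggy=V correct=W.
buggy=13 correct=3

`(lane / 4)*2 + (i % 2) + 8*(i / 2)`[25,1]=>13
lane 25=>25/4=6, 25 mod 4=1
i=1  r:2·1+1=>3  c:6
row: 13 vs 3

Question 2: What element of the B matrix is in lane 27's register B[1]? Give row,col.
lane 27->27/4=6, 27 mod 4=3
i=1  r:2·3+1->7  c:6

7,6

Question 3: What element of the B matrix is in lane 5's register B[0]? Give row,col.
lane 5: gid=1 (5/4), tid=1 (5%4)
i=0: r=1*2+0=2, c=gid=1

2,1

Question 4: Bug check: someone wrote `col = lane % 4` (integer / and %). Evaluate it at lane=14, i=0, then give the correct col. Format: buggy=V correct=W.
`lane % 4`[14,0]->2
lane 14: g=3 (14/4), t=2 (14%4)
i=0: r=2*2+0=4, c=g=3
col: 2 vs 3

buggy=2 correct=3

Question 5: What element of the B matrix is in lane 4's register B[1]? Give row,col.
1,1

L=4⇒gr=4>>2=1, th=4&3=0
[1]⇒row 0·2+1=1  col gr=1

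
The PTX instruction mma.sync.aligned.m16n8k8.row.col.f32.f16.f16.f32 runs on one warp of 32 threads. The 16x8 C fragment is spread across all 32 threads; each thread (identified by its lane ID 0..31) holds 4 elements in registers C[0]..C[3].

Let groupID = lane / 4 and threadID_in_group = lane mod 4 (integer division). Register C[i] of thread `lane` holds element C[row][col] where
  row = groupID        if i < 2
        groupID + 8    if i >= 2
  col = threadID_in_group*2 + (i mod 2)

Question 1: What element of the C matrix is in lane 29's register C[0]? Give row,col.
29: g=7,t=1
[0] (7+0,1*2+0) = (7,2)

7,2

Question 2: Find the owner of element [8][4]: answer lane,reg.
r:8=>grp=0,rB=1  c:4=>tig=2,lo=0
L=0*4+2=2  i=1*2+0=2

2,2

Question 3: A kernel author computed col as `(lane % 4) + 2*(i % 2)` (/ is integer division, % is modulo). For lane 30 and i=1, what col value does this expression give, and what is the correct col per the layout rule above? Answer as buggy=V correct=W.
buggy=4 correct=5

`(lane % 4) + 2*(i % 2)`[30,1]=>4
30: grp=7,tig=2
[1] (7+0,2*2+1) = (7,5)
col: 4 vs 5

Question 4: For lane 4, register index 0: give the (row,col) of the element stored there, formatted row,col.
L=4→G=4>>2=1, T=4&3=0
[0]→row 1+0=1  col 0·2+0=0

1,0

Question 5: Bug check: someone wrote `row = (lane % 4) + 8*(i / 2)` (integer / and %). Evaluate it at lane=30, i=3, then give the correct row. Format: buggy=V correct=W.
buggy=10 correct=15

`(lane % 4) + 8*(i / 2)`[30,3]→10
30: G=7,T=2
[3] (7+8,2*2+1) = (15,5)
row: 10 vs 15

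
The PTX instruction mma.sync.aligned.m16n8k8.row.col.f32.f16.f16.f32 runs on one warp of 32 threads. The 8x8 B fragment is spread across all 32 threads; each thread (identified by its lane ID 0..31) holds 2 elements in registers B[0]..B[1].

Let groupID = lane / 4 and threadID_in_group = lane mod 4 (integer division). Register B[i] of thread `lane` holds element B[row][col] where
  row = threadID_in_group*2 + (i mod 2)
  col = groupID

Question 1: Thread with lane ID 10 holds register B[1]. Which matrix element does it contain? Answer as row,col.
5,2

L=10->gid=10>>2=2, tid=10&3=2
[1]->row 2·2+1=5  col gid=2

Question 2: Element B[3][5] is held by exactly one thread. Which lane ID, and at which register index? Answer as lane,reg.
c=5->g=5  r=3->t=1,b0=1
L=5*4+1=21  i=1=1

21,1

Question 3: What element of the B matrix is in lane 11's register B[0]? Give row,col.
6,2

lane 11⇒11/4=2, 11 mod 4=3
i=0  r:2·3+0⇒6  c:2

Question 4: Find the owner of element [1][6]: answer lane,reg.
24,1

c: 6->gid=6  r: 1->tid=0,i&1=1
L=6*4+0=24  i=1=1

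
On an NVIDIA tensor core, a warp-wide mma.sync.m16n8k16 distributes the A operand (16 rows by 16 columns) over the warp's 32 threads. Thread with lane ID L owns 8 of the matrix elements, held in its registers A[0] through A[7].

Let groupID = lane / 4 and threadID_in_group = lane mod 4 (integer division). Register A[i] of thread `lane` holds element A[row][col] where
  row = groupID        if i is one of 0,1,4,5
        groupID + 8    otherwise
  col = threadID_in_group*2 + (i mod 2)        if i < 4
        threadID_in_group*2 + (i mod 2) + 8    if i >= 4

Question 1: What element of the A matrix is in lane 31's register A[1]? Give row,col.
7,7

lane 31->31/4=7, 31 mod 4=3
i=1  r:7+0->7  c:2·3+1+0->7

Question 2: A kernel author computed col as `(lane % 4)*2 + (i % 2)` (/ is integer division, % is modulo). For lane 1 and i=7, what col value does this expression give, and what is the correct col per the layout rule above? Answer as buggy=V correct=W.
buggy=3 correct=11

`(lane % 4)*2 + (i % 2)`[1,7]->3
lane 1: gid=0 (1/4), tid=1 (1%4)
i=7: r=0+8=8, c=1*2+1+8=11
col: 3 vs 11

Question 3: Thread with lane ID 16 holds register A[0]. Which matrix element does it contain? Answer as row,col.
lane 16: gid=4 (16/4), tid=0 (16%4)
i=0: r=4+0=4, c=0*2+0+0=0

4,0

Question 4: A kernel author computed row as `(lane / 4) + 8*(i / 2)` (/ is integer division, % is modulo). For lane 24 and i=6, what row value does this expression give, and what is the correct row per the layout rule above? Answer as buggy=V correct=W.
buggy=30 correct=14

`(lane / 4) + 8*(i / 2)`[24,6]=>30
lane 24: grp=6 (24/4), tig=0 (24%4)
i=6: r=6+8=14, c=0*2+0+8=8
row: 30 vs 14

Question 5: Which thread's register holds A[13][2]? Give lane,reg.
21,2

r=13→G=5,rhi=1  c=2→chi=0,T=1,p=0
L=5*4+1=21  i=0*4+1*2+0=2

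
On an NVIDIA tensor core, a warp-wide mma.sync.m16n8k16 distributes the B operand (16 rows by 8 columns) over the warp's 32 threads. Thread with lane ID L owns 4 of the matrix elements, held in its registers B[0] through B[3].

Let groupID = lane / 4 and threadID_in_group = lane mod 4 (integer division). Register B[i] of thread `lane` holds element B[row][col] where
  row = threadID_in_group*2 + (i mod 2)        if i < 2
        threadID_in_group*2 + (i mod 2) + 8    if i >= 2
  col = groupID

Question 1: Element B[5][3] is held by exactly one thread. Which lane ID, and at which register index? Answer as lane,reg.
14,1

c: 3->gid=3  r: 5->r8=0,tid=2,i&1=1
L=3*4+2=14  i=0*2+1=1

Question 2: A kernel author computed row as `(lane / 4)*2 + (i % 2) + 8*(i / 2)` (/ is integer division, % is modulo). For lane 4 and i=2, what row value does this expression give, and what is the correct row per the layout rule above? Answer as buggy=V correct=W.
buggy=10 correct=8

`(lane / 4)*2 + (i % 2) + 8*(i / 2)`[4,2]=>10
lane 4=>4/4=1, 4 mod 4=0
i=2  r:2·0+0+8=>8  c:1
row: 10 vs 8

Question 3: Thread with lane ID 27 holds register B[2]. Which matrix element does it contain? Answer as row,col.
14,6

L=27⇒gr=27>>2=6, th=27&3=3
[2]⇒row 3·2+0+8=14  col gr=6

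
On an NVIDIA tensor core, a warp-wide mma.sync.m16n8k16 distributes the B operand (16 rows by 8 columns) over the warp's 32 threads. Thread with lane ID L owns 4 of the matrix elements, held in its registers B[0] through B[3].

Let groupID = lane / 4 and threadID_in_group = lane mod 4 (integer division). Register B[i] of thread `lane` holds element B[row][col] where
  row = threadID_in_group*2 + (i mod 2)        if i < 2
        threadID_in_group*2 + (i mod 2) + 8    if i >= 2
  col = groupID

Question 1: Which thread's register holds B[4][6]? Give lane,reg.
c:6=>grp=6  r:4=>rB=0,tig=2,lo=0
L=6*4+2=26  i=0*2+0=0

26,0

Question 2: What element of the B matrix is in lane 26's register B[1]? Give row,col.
26: gid=6,tid=2
[1] (2*2+1+0,6) = (5,6)

5,6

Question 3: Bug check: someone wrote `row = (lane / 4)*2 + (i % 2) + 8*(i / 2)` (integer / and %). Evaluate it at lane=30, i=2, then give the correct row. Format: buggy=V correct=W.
buggy=22 correct=12

`(lane / 4)*2 + (i % 2) + 8*(i / 2)`[30,2]=>22
lane 30: grp=7 (30/4), tig=2 (30%4)
i=2: r=2*2+0+8=12, c=grp=7
row: 22 vs 12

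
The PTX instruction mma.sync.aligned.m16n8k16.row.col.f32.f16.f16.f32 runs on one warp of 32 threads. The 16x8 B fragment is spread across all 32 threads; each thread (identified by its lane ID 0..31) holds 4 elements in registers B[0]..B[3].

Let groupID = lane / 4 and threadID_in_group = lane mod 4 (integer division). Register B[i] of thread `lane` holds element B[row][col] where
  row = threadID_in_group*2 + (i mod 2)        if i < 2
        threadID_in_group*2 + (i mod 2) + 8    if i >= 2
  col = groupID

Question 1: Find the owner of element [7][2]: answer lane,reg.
c=2⇒gr=2  r=7⇒Rb=0,th=3,odd=1
L=2*4+3=11  i=0*2+1=1

11,1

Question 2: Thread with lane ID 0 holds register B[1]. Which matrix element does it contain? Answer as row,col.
1,0

lane 0: g=0 (0/4), t=0 (0%4)
i=1: r=0*2+1+0=1, c=g=0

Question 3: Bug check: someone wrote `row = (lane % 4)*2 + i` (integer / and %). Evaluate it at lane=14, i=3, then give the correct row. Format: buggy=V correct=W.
buggy=7 correct=13

`(lane % 4)*2 + i`[14,3]=>7
lane 14=>14/4=3, 14 mod 4=2
i=3  r:2·2+1+8=>13  c:3
row: 7 vs 13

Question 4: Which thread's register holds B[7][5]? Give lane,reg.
23,1

c=5→G=5  r=7→rhi=0,T=3,p=1
L=5*4+3=23  i=0*2+1=1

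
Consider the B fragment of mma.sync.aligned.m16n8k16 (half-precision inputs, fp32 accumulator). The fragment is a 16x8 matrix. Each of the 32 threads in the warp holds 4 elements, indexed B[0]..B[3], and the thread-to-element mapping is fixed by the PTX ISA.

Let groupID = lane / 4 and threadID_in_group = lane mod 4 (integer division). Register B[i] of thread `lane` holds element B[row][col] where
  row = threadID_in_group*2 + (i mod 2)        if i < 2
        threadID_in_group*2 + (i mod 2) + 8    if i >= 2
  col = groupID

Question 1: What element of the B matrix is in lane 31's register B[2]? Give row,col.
31: grp=7,tig=3
[2] (3*2+0+8,7) = (14,7)

14,7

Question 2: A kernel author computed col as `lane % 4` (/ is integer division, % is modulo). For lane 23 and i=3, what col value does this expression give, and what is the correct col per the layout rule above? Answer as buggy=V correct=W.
buggy=3 correct=5

`lane % 4`[23,3]->3
lane 23->23/4=5, 23 mod 4=3
i=3  r:2·3+1+8->15  c:5
col: 3 vs 5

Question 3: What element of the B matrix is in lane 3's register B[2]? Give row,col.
14,0

3: gr=0,th=3
[2] (3*2+0+8,0) = (14,0)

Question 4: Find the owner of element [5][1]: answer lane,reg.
c=1->g=1  r=5->rb=0,t=2,b0=1
L=1*4+2=6  i=0*2+1=1

6,1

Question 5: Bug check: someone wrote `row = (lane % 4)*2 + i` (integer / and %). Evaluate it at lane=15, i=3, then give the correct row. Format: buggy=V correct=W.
buggy=9 correct=15

`(lane % 4)*2 + i`[15,3]→9
lane 15: G=3 (15/4), T=3 (15%4)
i=3: r=3*2+1+8=15, c=G=3
row: 9 vs 15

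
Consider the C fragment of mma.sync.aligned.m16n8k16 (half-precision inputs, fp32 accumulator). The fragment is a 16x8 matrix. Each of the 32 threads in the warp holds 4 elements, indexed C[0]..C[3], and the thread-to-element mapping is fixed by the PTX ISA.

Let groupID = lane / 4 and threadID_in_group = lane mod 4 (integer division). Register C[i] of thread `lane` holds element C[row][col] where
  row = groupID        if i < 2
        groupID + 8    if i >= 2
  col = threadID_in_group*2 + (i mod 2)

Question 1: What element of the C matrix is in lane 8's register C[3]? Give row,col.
10,1

lane 8=>8/4=2, 8 mod 4=0
i=3  r:2+8=>10  c:2·0+1=>1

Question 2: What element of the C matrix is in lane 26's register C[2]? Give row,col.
14,4

L=26→G=26>>2=6, T=26&3=2
[2]→row 6+8=14  col 2·2+0=4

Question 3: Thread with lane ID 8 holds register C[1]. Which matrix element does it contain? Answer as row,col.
2,1

lane 8->8/4=2, 8 mod 4=0
i=1  r:2+0->2  c:2·0+1->1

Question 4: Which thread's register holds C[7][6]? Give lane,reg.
r: 7->gid=7,r8=0  c: 6->tid=3,i&1=0
L=7*4+3=31  i=0*2+0=0

31,0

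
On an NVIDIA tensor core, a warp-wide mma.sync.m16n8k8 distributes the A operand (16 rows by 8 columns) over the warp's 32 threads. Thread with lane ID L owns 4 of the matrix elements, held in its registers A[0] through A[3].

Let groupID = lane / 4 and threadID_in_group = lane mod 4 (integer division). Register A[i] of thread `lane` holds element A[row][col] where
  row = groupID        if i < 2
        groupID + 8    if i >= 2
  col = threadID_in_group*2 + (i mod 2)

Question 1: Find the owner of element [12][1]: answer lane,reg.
16,3

r: 12->gid=4,r8=1  c: 1->tid=0,i&1=1
L=4*4+0=16  i=1*2+1=3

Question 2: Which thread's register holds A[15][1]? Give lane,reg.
28,3

r:15=>grp=7,rB=1  c:1=>tig=0,lo=1
L=7*4+0=28  i=1*2+1=3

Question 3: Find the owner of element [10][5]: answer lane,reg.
10,3

r: 10->gid=2,r8=1  c: 5->tid=2,i&1=1
L=2*4+2=10  i=1*2+1=3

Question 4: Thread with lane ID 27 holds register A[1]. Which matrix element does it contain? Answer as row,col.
6,7

27: gid=6,tid=3
[1] (6+0,3*2+1) = (6,7)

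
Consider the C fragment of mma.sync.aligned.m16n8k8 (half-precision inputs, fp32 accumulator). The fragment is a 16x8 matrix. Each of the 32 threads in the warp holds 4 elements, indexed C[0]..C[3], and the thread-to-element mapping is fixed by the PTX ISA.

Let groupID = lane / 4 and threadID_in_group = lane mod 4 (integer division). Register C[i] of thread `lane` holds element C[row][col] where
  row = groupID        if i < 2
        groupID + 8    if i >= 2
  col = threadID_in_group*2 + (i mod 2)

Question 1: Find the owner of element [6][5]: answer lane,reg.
26,1

r: 6->gid=6,r8=0  c: 5->tid=2,i&1=1
L=6*4+2=26  i=0*2+1=1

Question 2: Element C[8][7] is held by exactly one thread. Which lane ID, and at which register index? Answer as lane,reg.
r=8→G=0,rhi=1  c=7→T=3,p=1
L=0*4+3=3  i=1*2+1=3

3,3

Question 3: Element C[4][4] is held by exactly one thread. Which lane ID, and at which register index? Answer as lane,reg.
r=4->g=4,rb=0  c=4->t=2,b0=0
L=4*4+2=18  i=0*2+0=0

18,0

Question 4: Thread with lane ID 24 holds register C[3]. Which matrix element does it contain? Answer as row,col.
14,1

24: G=6,T=0
[3] (6+8,0*2+1) = (14,1)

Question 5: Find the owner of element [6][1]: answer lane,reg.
24,1

r=6⇒gr=6,Rb=0  c=1⇒th=0,odd=1
L=6*4+0=24  i=0*2+1=1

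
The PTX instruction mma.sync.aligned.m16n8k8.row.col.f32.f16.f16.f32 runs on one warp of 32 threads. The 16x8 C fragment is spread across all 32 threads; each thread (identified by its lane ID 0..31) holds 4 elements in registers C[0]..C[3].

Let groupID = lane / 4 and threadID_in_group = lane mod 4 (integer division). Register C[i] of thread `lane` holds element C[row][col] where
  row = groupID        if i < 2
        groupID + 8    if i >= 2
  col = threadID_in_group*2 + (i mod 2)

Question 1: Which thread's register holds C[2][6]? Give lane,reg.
11,0

r=2->g=2,rb=0  c=6->t=3,b0=0
L=2*4+3=11  i=0*2+0=0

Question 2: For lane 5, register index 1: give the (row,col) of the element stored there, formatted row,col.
1,3

lane 5: gr=1 (5/4), th=1 (5%4)
i=1: r=1+0=1, c=1*2+1=3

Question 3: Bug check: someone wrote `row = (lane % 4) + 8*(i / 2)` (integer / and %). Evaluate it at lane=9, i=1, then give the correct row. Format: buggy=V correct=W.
buggy=1 correct=2

`(lane % 4) + 8*(i / 2)`[9,1]→1
9: G=2,T=1
[1] (2+0,1*2+1) = (2,3)
row: 1 vs 2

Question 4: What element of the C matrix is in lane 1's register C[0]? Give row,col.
L=1=>grp=1>>2=0, tig=1&3=1
[0]=>row 0+0=0  col 1·2+0=2

0,2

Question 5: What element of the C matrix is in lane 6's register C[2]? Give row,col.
9,4

L=6->gid=6>>2=1, tid=6&3=2
[2]->row 1+8=9  col 2·2+0=4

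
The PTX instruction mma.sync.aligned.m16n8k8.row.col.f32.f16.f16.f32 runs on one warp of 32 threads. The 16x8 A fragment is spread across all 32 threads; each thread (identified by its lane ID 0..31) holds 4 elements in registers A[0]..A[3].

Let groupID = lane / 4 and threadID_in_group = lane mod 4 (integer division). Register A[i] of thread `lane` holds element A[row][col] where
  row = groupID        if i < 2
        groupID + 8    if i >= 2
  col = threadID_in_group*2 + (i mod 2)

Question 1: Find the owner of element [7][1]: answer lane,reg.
28,1

r=7->g=7,rb=0  c=1->t=0,b0=1
L=7*4+0=28  i=0*2+1=1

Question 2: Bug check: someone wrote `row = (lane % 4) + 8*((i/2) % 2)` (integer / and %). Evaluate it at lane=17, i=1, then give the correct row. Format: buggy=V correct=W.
buggy=1 correct=4

`(lane % 4) + 8*((i/2) % 2)`[17,1]⇒1
L=17⇒gr=17>>2=4, th=17&3=1
[1]⇒row 4+0=4  col 1·2+1=3
row: 1 vs 4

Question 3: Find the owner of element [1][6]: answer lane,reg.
r=1→G=1,rhi=0  c=6→T=3,p=0
L=1*4+3=7  i=0*2+0=0

7,0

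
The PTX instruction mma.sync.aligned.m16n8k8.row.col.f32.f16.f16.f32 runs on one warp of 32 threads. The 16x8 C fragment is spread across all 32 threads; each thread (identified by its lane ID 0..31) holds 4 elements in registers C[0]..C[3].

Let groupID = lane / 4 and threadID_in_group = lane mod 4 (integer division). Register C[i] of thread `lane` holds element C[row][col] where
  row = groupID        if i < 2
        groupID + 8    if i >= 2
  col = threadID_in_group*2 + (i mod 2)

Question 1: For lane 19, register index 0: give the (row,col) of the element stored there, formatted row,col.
4,6

lane 19→19/4=4, 19 mod 4=3
i=0  r:4+0→4  c:2·3+0→6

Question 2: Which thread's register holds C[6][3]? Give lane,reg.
r=6->g=6,rb=0  c=3->t=1,b0=1
L=6*4+1=25  i=0*2+1=1

25,1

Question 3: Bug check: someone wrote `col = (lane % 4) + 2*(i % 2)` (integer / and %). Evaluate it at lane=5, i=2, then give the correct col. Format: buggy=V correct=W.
`(lane % 4) + 2*(i % 2)`[5,2]->1
lane 5->5/4=1, 5 mod 4=1
i=2  r:1+8->9  c:2·1+0->2
col: 1 vs 2

buggy=1 correct=2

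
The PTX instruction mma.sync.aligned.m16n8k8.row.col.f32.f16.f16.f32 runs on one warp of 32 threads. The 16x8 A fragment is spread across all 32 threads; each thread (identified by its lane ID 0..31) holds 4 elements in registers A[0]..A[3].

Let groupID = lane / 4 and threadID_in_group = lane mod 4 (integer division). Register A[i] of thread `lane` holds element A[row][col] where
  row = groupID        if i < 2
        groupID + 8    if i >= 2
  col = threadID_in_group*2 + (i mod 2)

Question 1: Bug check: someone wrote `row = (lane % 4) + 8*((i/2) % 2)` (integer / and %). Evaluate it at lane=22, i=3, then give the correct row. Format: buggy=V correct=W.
`(lane % 4) + 8*((i/2) % 2)`[22,3]⇒10
22: gr=5,th=2
[3] (5+8,2*2+1) = (13,5)
row: 10 vs 13

buggy=10 correct=13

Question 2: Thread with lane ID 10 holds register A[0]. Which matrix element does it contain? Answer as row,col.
lane 10->10/4=2, 10 mod 4=2
i=0  r:2+0->2  c:2·2+0->4

2,4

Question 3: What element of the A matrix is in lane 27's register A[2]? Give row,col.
27: grp=6,tig=3
[2] (6+8,3*2+0) = (14,6)

14,6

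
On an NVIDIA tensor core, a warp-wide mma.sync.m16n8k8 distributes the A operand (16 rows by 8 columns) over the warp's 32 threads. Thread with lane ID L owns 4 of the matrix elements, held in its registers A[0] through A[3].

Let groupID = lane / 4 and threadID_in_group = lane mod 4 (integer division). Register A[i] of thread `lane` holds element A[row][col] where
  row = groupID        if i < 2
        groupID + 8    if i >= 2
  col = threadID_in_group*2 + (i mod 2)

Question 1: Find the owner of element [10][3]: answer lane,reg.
9,3

r=10→G=2,rhi=1  c=3→T=1,p=1
L=2*4+1=9  i=1*2+1=3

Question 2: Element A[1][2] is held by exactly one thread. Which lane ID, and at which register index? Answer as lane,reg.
r:1=>grp=1,rB=0  c:2=>tig=1,lo=0
L=1*4+1=5  i=0*2+0=0

5,0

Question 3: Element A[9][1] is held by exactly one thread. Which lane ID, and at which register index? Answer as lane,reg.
4,3

r: 9->gid=1,r8=1  c: 1->tid=0,i&1=1
L=1*4+0=4  i=1*2+1=3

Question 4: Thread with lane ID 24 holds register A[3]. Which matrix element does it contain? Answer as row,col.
24: G=6,T=0
[3] (6+8,0*2+1) = (14,1)

14,1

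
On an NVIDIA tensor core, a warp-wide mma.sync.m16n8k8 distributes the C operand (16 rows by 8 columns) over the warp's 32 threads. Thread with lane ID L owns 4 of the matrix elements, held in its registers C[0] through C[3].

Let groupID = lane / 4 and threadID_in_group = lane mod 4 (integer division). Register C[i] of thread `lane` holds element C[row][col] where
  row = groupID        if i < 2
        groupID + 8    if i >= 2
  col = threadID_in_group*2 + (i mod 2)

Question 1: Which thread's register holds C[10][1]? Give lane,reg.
8,3

r=10→G=2,rhi=1  c=1→T=0,p=1
L=2*4+0=8  i=1*2+1=3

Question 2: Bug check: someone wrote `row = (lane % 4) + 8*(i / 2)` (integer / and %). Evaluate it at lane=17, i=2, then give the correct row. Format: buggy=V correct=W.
buggy=9 correct=12

`(lane % 4) + 8*(i / 2)`[17,2]⇒9
lane 17: gr=4 (17/4), th=1 (17%4)
i=2: r=4+8=12, c=1*2+0=2
row: 9 vs 12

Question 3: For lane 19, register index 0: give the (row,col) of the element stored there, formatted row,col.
4,6

L=19⇒gr=19>>2=4, th=19&3=3
[0]⇒row 4+0=4  col 3·2+0=6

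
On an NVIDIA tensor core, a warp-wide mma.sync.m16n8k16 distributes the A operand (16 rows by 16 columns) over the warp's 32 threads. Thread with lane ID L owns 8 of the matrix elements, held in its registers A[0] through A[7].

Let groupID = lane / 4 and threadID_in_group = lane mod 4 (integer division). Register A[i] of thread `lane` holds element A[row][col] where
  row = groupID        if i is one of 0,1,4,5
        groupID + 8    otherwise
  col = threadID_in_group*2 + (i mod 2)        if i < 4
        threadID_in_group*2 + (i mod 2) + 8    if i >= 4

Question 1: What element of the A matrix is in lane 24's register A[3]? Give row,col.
14,1

L=24→G=24>>2=6, T=24&3=0
[3]→row 6+8=14  col 0·2+1+0=1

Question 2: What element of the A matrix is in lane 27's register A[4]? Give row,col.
lane 27->27/4=6, 27 mod 4=3
i=4  r:6+0->6  c:2·3+0+8->14

6,14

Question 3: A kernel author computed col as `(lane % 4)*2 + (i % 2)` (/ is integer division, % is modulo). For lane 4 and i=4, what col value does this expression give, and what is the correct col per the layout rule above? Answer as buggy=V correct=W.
buggy=0 correct=8

`(lane % 4)*2 + (i % 2)`[4,4]→0
lane 4: G=1 (4/4), T=0 (4%4)
i=4: r=1+0=1, c=0*2+0+8=8
col: 0 vs 8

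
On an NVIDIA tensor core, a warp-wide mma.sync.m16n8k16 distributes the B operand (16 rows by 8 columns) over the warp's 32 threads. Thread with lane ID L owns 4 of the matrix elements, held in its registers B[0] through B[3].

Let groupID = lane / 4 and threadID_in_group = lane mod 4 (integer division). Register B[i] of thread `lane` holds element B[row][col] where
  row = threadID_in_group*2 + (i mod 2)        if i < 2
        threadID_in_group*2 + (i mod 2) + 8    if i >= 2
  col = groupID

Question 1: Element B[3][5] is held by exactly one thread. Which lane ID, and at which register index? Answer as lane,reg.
c=5⇒gr=5  r=3⇒Rb=0,th=1,odd=1
L=5*4+1=21  i=0*2+1=1

21,1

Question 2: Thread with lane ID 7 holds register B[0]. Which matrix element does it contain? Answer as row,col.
L=7=>grp=7>>2=1, tig=7&3=3
[0]=>row 3·2+0+0=6  col grp=1

6,1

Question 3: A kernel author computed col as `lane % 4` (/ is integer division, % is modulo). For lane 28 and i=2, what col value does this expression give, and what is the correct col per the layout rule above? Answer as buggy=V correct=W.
buggy=0 correct=7

`lane % 4`[28,2]->0
28: gid=7,tid=0
[2] (0*2+0+8,7) = (8,7)
col: 0 vs 7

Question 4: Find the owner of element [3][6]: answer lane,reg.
25,1

c=6→G=6  r=3→rhi=0,T=1,p=1
L=6*4+1=25  i=0*2+1=1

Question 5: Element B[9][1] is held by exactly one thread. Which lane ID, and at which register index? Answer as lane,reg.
c: 1->gid=1  r: 9->r8=1,tid=0,i&1=1
L=1*4+0=4  i=1*2+1=3

4,3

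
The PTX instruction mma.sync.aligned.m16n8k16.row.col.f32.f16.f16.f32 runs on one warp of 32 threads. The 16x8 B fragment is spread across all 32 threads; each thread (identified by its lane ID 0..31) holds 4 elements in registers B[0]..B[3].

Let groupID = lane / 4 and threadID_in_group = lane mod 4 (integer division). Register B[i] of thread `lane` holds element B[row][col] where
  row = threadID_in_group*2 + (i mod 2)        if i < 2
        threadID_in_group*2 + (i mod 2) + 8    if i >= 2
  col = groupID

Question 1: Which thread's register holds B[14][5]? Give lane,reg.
c=5->g=5  r=14->rb=1,t=3,b0=0
L=5*4+3=23  i=1*2+0=2

23,2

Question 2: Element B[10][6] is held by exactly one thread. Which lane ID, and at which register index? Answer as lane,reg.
c: 6->gid=6  r: 10->r8=1,tid=1,i&1=0
L=6*4+1=25  i=1*2+0=2

25,2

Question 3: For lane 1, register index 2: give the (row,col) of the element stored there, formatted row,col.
L=1=>grp=1>>2=0, tig=1&3=1
[2]=>row 1·2+0+8=10  col grp=0

10,0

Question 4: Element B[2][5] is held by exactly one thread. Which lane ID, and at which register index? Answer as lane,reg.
21,0

c:5=>grp=5  r:2=>rB=0,tig=1,lo=0
L=5*4+1=21  i=0*2+0=0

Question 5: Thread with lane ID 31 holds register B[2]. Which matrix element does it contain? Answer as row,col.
lane 31→31/4=7, 31 mod 4=3
i=2  r:2·3+0+8→14  c:7

14,7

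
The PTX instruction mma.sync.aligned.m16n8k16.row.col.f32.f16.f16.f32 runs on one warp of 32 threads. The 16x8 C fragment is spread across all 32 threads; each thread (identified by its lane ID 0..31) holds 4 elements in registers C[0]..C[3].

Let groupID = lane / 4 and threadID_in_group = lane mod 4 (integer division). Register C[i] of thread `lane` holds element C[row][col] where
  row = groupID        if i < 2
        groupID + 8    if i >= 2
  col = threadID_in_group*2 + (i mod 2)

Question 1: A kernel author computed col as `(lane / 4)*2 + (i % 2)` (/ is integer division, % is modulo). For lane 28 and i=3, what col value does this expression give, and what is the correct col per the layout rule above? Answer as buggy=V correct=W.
buggy=15 correct=1

`(lane / 4)*2 + (i % 2)`[28,3]⇒15
lane 28⇒28/4=7, 28 mod 4=0
i=3  r:7+8⇒15  c:2·0+1⇒1
col: 15 vs 1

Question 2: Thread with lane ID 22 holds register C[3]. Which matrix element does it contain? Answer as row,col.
lane 22→22/4=5, 22 mod 4=2
i=3  r:5+8→13  c:2·2+1→5

13,5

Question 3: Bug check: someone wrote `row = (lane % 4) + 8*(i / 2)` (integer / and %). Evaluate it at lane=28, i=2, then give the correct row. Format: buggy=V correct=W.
buggy=8 correct=15

`(lane % 4) + 8*(i / 2)`[28,2]->8
lane 28->28/4=7, 28 mod 4=0
i=2  r:7+8->15  c:2·0+0->0
row: 8 vs 15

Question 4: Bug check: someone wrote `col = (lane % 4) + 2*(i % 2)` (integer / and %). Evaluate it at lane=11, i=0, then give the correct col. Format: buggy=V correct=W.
`(lane % 4) + 2*(i % 2)`[11,0]⇒3
11: gr=2,th=3
[0] (2+0,3*2+0) = (2,6)
col: 3 vs 6

buggy=3 correct=6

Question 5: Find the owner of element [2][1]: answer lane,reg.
8,1

r:2=>grp=2,rB=0  c:1=>tig=0,lo=1
L=2*4+0=8  i=0*2+1=1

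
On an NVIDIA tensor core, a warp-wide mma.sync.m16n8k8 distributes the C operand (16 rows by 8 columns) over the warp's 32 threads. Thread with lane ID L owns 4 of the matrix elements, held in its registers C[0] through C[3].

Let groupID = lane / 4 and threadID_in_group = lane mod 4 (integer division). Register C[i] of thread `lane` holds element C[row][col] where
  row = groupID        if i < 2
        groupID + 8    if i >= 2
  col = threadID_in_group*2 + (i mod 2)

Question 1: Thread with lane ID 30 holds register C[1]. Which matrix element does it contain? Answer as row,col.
7,5

lane 30=>30/4=7, 30 mod 4=2
i=1  r:7+0=>7  c:2·2+1=>5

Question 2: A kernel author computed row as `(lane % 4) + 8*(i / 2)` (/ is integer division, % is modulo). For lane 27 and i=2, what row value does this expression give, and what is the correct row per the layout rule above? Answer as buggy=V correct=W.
buggy=11 correct=14

`(lane % 4) + 8*(i / 2)`[27,2]->11
27: gid=6,tid=3
[2] (6+8,3*2+0) = (14,6)
row: 11 vs 14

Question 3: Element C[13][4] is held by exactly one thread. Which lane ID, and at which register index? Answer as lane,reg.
22,2

r:13=>grp=5,rB=1  c:4=>tig=2,lo=0
L=5*4+2=22  i=1*2+0=2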